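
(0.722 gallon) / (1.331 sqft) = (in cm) 2.21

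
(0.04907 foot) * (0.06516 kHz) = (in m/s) 0.9746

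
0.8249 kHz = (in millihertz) 8.249e+05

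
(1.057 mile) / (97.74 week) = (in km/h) 0.0001036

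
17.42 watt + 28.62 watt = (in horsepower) 0.06174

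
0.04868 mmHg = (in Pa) 6.49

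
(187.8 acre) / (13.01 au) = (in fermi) 3.905e+08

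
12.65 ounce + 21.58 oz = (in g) 970.4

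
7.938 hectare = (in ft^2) 8.544e+05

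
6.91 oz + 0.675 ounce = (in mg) 2.15e+05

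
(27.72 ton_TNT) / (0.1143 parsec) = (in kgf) 3.353e-06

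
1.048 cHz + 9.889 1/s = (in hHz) 0.09899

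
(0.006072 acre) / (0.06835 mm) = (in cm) 3.595e+07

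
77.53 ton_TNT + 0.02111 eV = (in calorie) 7.753e+10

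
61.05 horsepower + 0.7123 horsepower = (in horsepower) 61.76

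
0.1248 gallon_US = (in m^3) 0.0004724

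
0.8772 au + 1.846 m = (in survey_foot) 4.305e+11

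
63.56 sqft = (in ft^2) 63.56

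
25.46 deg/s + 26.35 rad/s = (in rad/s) 26.79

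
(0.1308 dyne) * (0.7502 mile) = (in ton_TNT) 3.774e-13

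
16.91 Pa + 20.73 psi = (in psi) 20.73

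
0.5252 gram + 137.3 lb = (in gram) 6.228e+04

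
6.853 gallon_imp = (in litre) 31.15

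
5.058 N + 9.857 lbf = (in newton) 48.9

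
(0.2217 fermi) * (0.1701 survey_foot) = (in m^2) 1.149e-17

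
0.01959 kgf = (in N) 0.1921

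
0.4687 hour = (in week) 0.00279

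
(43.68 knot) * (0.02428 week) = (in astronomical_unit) 2.206e-06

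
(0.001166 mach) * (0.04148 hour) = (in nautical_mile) 0.03201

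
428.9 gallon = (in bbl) 10.21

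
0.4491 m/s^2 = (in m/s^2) 0.4491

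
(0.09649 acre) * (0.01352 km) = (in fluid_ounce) 1.785e+08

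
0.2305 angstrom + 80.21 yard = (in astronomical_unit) 4.903e-10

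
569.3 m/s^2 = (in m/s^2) 569.3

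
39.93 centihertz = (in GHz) 3.993e-10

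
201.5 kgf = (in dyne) 1.976e+08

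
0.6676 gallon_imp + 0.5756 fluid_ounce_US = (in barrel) 0.0192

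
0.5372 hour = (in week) 0.003198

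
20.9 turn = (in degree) 7524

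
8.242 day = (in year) 0.02258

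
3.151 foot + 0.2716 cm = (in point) 2730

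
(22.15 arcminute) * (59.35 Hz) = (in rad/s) 0.3824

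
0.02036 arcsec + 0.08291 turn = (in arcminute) 1791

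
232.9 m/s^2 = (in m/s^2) 232.9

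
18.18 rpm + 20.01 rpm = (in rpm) 38.19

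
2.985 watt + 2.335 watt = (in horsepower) 0.007134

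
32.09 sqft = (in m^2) 2.981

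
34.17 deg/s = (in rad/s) 0.5964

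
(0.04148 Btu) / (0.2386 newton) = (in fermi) 1.834e+17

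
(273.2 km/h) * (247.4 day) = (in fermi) 1.622e+24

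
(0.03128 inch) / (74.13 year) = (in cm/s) 3.399e-11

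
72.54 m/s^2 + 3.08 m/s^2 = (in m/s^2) 75.62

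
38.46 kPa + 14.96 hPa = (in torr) 299.7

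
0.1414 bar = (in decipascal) 1.414e+05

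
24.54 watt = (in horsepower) 0.03291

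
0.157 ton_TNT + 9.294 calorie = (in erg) 6.569e+15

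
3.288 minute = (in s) 197.3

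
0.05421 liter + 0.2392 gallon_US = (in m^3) 0.0009597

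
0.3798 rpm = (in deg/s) 2.279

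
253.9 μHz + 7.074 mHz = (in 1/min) 0.4397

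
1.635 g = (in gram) 1.635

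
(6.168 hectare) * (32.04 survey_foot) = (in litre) 6.024e+08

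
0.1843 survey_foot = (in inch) 2.212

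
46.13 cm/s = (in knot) 0.8967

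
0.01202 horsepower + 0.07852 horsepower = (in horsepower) 0.09054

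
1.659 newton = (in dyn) 1.659e+05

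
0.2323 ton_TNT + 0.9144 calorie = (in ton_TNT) 0.2323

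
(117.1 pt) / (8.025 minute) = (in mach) 2.52e-07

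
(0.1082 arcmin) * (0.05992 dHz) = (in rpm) 1.801e-06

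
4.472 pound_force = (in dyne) 1.989e+06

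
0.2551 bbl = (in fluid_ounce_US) 1371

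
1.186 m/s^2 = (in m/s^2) 1.186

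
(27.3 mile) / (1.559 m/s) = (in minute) 469.7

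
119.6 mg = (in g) 0.1196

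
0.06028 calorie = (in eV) 1.574e+18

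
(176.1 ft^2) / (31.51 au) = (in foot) 1.139e-11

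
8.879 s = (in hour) 0.002466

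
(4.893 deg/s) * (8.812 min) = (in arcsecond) 9.313e+06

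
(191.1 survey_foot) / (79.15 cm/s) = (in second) 73.59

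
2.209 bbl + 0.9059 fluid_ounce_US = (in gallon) 92.79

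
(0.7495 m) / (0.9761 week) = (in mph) 2.84e-06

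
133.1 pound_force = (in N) 592.1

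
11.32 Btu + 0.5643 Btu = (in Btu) 11.88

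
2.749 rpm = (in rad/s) 0.2879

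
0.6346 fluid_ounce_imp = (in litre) 0.01803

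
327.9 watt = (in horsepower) 0.4397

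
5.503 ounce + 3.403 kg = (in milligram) 3.559e+06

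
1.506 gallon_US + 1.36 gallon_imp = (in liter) 11.88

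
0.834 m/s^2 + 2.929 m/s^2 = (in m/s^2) 3.763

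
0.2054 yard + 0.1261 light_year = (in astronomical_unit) 7975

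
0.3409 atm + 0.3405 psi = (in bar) 0.3689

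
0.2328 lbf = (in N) 1.036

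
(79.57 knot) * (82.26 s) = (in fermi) 3.367e+18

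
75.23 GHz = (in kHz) 7.523e+07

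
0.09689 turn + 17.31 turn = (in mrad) 1.094e+05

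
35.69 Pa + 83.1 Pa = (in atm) 0.001172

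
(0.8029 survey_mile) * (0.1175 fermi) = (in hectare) 1.518e-17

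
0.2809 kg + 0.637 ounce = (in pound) 0.6591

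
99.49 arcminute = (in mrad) 28.94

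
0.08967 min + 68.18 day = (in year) 0.1868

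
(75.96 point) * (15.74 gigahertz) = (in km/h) 1.518e+09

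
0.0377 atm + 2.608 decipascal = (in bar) 0.0382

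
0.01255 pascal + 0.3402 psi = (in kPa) 2.346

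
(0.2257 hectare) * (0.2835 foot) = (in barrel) 1227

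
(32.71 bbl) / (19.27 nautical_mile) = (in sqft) 0.001569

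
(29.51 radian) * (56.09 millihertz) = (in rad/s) 1.655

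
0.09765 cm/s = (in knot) 0.001898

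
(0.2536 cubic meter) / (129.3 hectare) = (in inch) 7.722e-06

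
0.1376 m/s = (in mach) 0.0004041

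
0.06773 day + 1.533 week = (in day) 10.8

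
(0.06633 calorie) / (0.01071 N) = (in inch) 1020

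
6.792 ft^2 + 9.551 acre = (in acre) 9.551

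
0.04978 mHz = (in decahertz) 4.978e-06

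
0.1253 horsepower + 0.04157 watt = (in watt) 93.48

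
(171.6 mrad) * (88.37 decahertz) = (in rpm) 1448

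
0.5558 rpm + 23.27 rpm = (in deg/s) 143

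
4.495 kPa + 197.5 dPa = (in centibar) 4.515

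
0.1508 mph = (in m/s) 0.06741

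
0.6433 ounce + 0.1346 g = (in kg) 0.01837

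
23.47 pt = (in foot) 0.02716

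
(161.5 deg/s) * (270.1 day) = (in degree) 3.769e+09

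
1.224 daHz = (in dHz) 122.4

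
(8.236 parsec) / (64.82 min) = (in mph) 1.462e+14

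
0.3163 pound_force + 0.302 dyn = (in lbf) 0.3163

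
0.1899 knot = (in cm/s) 9.769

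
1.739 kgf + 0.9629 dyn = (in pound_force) 3.834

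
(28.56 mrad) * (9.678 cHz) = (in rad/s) 0.002764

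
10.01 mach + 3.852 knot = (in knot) 6629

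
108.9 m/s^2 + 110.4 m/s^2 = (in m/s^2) 219.3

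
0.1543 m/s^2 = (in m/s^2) 0.1543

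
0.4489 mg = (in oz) 1.583e-05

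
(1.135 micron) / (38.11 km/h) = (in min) 1.787e-09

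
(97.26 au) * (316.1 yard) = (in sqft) 4.527e+16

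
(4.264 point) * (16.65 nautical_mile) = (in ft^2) 499.3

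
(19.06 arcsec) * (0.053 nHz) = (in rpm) 4.677e-14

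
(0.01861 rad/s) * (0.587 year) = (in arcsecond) 7.106e+10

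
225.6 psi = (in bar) 15.55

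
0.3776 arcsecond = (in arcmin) 0.006293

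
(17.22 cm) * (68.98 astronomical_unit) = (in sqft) 1.913e+13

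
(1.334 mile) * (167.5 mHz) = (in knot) 699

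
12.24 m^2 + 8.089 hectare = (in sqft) 8.708e+05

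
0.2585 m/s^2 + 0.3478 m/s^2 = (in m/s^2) 0.6063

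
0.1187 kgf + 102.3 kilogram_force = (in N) 1004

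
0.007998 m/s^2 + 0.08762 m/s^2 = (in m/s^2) 0.09562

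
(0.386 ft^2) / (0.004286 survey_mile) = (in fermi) 5.199e+12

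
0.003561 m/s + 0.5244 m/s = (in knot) 1.026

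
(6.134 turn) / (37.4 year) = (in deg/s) 1.872e-06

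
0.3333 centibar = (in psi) 0.04834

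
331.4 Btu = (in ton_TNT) 8.357e-05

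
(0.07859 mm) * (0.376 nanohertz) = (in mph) 6.61e-14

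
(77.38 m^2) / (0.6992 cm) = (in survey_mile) 6.877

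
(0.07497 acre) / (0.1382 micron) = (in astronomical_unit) 0.01467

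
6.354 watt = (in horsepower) 0.008521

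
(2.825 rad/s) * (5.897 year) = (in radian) 5.254e+08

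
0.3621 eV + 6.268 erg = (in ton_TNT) 1.498e-16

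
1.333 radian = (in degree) 76.38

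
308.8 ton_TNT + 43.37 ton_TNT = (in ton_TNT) 352.2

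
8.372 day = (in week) 1.196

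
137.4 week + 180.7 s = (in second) 8.31e+07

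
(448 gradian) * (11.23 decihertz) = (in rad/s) 7.903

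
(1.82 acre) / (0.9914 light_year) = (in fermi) 785.3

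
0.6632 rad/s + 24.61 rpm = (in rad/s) 3.24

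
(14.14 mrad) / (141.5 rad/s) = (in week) 1.652e-10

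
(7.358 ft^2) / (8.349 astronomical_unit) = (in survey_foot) 1.796e-12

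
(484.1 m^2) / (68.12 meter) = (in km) 0.007107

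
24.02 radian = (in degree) 1376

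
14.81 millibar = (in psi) 0.2148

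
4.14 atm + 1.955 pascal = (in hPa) 4195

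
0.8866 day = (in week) 0.1267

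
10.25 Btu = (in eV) 6.75e+22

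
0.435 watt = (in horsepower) 0.0005833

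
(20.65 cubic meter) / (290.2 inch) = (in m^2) 2.801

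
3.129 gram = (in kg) 0.003129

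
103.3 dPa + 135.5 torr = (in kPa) 18.08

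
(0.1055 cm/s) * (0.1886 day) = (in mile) 0.01068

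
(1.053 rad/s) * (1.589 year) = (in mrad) 5.277e+10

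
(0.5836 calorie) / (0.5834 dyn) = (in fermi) 4.185e+20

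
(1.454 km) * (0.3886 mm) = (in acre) 0.0001396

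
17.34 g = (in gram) 17.34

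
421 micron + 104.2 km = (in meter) 1.042e+05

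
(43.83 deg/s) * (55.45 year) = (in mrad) 1.338e+12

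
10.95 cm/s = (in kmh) 0.3942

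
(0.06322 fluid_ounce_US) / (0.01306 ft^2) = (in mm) 1.541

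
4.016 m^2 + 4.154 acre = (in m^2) 1.681e+04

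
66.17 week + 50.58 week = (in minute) 1.177e+06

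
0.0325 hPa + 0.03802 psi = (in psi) 0.03849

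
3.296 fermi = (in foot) 1.081e-14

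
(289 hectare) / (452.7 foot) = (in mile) 13.01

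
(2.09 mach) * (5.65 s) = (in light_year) 4.25e-13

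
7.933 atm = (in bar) 8.038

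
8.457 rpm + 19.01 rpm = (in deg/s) 164.8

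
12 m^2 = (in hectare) 0.0012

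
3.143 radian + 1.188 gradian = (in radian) 3.162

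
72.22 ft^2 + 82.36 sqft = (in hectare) 0.001436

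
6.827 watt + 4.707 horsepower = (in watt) 3517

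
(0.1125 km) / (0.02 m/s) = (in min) 93.75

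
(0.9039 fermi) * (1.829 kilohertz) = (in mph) 3.698e-12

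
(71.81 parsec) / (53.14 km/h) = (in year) 4.76e+09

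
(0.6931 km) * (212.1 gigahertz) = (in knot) 2.858e+14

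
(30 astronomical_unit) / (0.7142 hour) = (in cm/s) 1.746e+11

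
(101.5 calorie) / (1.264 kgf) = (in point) 9.712e+04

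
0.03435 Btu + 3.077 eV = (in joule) 36.24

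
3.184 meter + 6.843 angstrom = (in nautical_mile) 0.001719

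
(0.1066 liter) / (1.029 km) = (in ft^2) 1.115e-06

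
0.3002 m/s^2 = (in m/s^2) 0.3002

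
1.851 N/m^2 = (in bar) 1.851e-05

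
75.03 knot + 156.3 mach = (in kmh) 1.917e+05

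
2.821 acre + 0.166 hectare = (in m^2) 1.308e+04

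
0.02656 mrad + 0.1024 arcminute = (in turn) 8.968e-06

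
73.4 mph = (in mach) 0.09637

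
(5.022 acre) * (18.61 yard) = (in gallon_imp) 7.607e+07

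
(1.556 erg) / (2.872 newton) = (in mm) 5.418e-05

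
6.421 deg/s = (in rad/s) 0.1121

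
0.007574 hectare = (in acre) 0.01872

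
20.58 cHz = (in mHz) 205.8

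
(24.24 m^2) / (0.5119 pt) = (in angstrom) 1.342e+15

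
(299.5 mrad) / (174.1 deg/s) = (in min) 0.001643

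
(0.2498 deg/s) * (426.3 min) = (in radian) 111.5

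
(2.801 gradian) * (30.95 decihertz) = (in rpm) 1.3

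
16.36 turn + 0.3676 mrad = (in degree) 5890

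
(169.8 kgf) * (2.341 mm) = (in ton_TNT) 9.317e-10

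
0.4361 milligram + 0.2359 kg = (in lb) 0.5201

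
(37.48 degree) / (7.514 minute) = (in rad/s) 0.001451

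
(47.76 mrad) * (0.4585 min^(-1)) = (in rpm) 0.003485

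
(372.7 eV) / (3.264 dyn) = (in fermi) 1829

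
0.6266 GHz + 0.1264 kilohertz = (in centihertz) 6.266e+10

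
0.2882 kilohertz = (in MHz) 0.0002882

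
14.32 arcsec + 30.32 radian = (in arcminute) 1.042e+05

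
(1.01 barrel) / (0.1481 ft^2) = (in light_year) 1.234e-15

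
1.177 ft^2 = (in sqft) 1.177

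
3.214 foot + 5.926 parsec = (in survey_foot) 5.999e+17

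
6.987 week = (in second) 4.226e+06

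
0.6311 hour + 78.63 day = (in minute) 1.133e+05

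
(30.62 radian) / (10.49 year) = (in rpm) 8.839e-07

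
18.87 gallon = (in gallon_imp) 15.71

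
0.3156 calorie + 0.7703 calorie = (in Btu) 0.004306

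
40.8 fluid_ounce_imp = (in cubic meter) 0.001159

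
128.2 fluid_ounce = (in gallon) 1.002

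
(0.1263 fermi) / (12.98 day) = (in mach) 3.307e-25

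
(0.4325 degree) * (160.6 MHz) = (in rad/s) 1.212e+06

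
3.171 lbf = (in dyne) 1.411e+06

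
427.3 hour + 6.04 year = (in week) 317.5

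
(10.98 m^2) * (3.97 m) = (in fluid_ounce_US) 1.474e+06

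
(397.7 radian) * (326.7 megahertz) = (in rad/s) 1.299e+11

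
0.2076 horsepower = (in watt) 154.8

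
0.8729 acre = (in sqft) 3.802e+04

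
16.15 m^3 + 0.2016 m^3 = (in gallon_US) 4320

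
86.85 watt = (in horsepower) 0.1165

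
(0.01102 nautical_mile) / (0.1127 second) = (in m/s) 181.1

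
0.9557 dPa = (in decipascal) 0.9557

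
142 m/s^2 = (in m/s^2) 142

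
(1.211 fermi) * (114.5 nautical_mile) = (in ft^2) 2.764e-09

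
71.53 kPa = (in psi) 10.37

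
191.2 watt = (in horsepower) 0.2564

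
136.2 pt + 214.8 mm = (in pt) 745.1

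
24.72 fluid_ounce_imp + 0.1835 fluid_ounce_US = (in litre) 0.7078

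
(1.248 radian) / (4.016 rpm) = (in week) 4.907e-06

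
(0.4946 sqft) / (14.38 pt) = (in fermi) 9.058e+15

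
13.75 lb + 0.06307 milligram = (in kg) 6.237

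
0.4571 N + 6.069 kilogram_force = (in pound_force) 13.48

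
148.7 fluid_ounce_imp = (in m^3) 0.004225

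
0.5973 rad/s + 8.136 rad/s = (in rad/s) 8.733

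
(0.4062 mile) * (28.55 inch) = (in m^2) 474.1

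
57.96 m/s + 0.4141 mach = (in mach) 0.5843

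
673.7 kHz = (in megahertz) 0.6737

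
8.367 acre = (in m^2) 3.386e+04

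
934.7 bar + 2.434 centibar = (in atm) 922.5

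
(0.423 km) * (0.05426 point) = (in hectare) 8.097e-07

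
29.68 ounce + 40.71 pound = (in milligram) 1.931e+07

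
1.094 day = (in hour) 26.26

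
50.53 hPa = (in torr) 37.9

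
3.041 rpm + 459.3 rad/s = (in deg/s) 2.633e+04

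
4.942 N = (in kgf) 0.5039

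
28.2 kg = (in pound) 62.17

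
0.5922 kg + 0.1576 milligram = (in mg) 5.922e+05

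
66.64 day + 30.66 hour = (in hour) 1630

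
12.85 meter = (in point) 3.643e+04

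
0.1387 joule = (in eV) 8.657e+17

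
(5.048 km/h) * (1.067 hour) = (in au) 3.6e-08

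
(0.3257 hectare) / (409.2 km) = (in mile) 4.946e-06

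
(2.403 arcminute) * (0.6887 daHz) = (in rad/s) 0.004814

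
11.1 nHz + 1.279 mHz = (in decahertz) 0.0001279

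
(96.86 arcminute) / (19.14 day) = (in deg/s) 9.762e-07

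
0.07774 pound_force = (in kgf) 0.03526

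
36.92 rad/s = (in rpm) 352.6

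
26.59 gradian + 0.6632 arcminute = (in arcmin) 1437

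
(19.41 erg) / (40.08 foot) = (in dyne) 0.01589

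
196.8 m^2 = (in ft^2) 2118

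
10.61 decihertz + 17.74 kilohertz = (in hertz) 1.774e+04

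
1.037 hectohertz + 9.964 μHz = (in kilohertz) 0.1037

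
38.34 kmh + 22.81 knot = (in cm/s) 2238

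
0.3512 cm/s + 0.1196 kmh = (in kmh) 0.1322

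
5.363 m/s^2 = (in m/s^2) 5.363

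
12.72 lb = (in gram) 5770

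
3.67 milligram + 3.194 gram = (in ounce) 0.1128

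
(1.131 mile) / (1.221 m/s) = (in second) 1491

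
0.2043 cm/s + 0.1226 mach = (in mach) 0.1226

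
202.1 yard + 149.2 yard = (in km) 0.3212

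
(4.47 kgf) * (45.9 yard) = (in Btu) 1.744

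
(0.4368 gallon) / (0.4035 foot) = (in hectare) 1.344e-06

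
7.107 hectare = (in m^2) 7.107e+04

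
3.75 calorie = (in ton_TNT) 3.75e-09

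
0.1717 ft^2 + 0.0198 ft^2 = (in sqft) 0.1915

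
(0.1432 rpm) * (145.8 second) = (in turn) 0.348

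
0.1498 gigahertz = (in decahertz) 1.498e+07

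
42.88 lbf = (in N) 190.7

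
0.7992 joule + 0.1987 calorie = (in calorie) 0.3897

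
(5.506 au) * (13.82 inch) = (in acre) 7.145e+07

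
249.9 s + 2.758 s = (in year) 8.012e-06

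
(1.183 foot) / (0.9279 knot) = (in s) 0.7554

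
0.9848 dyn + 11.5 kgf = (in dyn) 1.128e+07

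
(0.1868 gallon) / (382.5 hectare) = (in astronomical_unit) 1.236e-21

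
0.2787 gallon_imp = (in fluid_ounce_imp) 44.59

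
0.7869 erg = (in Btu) 7.458e-11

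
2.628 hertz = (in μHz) 2.628e+06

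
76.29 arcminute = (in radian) 0.02219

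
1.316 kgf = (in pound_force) 2.901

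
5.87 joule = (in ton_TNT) 1.403e-09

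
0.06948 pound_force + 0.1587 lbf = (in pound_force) 0.2282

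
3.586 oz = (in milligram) 1.017e+05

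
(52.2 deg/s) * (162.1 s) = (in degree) 8462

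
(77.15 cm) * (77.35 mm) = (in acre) 1.475e-05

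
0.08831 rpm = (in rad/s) 0.009248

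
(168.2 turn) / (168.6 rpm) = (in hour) 0.01663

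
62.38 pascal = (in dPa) 623.8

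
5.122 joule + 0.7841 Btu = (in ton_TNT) 1.989e-07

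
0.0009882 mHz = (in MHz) 9.882e-13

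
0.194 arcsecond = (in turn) 1.497e-07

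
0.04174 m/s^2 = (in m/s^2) 0.04174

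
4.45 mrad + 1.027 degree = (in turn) 0.003561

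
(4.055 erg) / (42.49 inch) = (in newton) 3.757e-07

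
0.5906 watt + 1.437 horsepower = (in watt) 1072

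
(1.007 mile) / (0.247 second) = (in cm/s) 6.561e+05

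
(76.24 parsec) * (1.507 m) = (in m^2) 3.545e+18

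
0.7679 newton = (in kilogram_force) 0.0783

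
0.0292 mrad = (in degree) 0.001673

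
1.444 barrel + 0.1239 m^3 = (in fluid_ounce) 1.195e+04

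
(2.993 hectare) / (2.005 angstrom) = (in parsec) 0.004838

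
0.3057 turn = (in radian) 1.921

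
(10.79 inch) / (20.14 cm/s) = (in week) 2.25e-06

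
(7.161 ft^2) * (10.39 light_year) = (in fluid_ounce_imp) 2.302e+21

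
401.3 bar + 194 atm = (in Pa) 5.979e+07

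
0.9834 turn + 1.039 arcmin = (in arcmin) 2.124e+04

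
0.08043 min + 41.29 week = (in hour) 6937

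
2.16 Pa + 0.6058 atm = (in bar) 0.6138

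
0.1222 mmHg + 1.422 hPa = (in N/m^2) 158.5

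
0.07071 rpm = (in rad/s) 0.007405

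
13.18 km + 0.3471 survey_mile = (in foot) 4.507e+04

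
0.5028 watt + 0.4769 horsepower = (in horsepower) 0.4776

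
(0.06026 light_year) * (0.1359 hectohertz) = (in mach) 2.275e+13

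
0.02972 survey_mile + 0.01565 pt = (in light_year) 5.056e-15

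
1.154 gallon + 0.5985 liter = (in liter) 4.967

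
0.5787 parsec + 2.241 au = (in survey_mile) 1.11e+13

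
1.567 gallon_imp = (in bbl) 0.04481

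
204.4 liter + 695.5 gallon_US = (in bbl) 17.85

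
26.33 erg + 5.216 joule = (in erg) 5.216e+07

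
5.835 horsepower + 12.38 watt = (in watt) 4364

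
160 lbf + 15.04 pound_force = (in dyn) 7.786e+07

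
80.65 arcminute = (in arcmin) 80.65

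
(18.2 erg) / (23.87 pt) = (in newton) 0.0002161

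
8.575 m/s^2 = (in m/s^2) 8.575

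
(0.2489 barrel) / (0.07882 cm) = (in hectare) 0.005021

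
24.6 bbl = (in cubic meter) 3.911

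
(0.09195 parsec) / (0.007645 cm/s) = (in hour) 1.031e+16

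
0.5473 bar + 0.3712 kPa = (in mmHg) 413.3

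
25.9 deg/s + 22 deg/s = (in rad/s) 0.836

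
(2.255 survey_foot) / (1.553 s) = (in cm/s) 44.26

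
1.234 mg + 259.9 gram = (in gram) 259.9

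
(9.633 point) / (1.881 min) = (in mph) 6.736e-05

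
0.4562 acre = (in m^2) 1846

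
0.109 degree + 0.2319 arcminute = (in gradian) 0.1254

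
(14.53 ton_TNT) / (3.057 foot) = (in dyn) 6.524e+15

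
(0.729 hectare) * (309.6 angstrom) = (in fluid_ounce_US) 7.632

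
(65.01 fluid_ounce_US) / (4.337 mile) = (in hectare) 2.755e-11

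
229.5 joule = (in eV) 1.432e+21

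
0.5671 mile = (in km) 0.9127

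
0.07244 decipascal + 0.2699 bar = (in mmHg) 202.4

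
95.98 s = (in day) 0.001111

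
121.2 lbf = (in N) 539.1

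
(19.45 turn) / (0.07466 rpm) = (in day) 0.1809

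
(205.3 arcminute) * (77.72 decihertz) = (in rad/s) 0.4641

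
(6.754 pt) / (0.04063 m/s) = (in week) 9.696e-08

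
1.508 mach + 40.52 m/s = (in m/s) 554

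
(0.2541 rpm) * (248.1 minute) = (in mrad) 3.961e+05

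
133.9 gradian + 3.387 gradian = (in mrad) 2156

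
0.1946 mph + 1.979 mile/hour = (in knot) 1.889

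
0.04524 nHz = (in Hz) 4.524e-11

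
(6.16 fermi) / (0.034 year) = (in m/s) 5.745e-21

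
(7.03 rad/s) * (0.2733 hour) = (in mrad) 6.917e+06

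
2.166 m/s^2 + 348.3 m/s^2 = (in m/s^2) 350.5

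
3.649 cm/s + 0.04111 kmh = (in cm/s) 4.791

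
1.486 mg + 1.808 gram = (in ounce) 0.06383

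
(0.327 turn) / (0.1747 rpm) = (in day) 0.0013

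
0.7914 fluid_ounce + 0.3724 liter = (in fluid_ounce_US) 13.38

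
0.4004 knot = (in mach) 0.0006049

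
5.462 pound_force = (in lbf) 5.462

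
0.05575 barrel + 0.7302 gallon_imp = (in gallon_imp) 2.68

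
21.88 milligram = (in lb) 4.824e-05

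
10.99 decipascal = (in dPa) 10.99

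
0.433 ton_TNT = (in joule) 1.812e+09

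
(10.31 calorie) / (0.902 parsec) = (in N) 1.55e-15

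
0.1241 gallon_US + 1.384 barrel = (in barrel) 1.387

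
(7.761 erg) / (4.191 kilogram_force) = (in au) 1.262e-19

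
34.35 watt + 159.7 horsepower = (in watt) 1.191e+05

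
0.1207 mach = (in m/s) 41.1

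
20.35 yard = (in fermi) 1.861e+16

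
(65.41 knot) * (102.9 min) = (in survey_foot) 6.816e+05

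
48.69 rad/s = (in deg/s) 2790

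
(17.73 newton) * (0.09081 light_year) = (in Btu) 1.444e+13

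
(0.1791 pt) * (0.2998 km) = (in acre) 4.681e-06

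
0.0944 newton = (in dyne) 9440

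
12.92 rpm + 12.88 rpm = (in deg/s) 154.8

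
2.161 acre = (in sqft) 9.413e+04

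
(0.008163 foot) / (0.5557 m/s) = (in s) 0.004477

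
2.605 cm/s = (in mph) 0.05827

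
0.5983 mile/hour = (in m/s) 0.2675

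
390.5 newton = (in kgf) 39.82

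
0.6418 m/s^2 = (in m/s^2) 0.6418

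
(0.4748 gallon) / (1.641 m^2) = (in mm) 1.095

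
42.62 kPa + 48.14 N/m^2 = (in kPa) 42.67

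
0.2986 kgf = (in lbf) 0.6583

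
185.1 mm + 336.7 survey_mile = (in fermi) 5.419e+20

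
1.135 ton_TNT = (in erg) 4.749e+16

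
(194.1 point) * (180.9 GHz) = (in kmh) 4.459e+10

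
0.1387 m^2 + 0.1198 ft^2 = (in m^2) 0.1498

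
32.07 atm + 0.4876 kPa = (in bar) 32.5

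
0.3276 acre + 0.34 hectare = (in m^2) 4726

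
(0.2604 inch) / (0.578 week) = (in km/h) 6.811e-08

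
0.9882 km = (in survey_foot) 3242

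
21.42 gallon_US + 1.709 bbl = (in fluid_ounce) 1.193e+04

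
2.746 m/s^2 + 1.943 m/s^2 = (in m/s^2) 4.689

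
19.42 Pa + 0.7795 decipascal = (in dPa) 195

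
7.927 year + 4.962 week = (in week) 418.3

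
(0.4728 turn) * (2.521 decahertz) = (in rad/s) 74.89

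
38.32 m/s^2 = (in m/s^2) 38.32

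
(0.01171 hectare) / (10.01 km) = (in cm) 1.17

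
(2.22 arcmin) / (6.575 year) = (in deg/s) 1.784e-10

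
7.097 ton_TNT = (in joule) 2.969e+10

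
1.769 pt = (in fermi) 6.241e+11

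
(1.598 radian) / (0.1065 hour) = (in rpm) 0.0398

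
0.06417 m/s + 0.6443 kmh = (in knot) 0.4726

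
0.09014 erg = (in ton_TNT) 2.154e-18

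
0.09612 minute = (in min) 0.09612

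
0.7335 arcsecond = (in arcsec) 0.7335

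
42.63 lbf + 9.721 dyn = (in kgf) 19.34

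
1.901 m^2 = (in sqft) 20.46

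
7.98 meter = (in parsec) 2.586e-16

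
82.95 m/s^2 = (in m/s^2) 82.95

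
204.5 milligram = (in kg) 0.0002045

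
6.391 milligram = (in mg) 6.391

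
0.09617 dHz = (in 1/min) 0.577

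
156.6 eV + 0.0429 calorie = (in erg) 1.795e+06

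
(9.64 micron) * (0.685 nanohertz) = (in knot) 1.284e-14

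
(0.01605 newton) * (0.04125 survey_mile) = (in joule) 1.065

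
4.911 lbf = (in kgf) 2.228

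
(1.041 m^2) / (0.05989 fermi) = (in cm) 1.738e+18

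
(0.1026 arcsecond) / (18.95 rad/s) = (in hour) 7.291e-12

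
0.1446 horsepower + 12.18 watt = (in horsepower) 0.1609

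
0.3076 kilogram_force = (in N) 3.017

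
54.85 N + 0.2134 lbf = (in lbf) 12.54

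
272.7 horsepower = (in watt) 2.034e+05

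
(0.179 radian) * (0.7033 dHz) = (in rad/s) 0.01259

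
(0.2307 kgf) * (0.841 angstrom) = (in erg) 0.001903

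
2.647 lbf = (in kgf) 1.201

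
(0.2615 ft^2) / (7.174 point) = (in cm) 959.9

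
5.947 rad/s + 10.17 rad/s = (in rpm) 153.9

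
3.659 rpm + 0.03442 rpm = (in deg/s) 22.16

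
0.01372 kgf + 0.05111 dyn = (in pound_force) 0.03025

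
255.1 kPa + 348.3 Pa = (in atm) 2.521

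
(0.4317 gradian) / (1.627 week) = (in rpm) 6.581e-08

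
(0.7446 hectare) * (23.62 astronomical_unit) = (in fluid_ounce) 8.897e+20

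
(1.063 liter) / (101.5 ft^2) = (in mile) 7.005e-08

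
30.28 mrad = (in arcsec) 6246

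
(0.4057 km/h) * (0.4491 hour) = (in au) 1.218e-09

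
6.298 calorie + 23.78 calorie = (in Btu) 0.1193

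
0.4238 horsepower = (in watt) 316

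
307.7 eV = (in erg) 4.93e-10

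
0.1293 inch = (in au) 2.195e-14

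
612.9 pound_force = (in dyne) 2.726e+08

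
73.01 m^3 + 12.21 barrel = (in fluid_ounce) 2.534e+06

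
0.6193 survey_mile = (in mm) 9.967e+05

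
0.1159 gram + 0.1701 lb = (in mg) 7.727e+04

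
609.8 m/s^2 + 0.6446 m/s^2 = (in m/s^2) 610.4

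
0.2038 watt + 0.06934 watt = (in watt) 0.2731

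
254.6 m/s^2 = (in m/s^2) 254.6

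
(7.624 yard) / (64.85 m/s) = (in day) 1.244e-06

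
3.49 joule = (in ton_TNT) 8.341e-10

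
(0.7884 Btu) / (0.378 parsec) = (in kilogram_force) 7.272e-15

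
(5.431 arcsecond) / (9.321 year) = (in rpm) 8.554e-13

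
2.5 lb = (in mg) 1.134e+06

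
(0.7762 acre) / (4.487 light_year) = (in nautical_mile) 3.995e-17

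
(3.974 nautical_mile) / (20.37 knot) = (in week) 0.001161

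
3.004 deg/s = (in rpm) 0.5007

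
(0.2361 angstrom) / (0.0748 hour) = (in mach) 2.575e-16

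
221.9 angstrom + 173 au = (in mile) 1.608e+10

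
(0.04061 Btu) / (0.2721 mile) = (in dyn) 9784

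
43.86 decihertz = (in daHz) 0.4386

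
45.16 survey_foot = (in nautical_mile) 0.007432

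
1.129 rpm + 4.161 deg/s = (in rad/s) 0.1909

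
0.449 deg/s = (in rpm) 0.07483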